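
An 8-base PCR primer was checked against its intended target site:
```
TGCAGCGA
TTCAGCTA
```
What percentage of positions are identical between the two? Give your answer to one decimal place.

75.0%

Mismatches at positions 2, 7 (1-based): 2 of 8.
Identical positions: 6/8 = 75% → 75.0%.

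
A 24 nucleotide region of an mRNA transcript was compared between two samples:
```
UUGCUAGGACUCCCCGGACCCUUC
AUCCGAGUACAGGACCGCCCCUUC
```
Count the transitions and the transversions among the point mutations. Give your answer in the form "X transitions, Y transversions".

Mismatches (1-based):
site 1: U→A (pyrimidine→purine, transversion)
site 3: G→C (purine→pyrimidine, transversion)
site 5: U→G (pyrimidine→purine, transversion)
site 8: G→U (purine→pyrimidine, transversion)
site 11: U→A (pyrimidine→purine, transversion)
site 12: C→G (pyrimidine→purine, transversion)
site 13: C→G (pyrimidine→purine, transversion)
site 14: C→A (pyrimidine→purine, transversion)
site 16: G→C (purine→pyrimidine, transversion)
site 18: A→C (purine→pyrimidine, transversion)

0 transitions, 10 transversions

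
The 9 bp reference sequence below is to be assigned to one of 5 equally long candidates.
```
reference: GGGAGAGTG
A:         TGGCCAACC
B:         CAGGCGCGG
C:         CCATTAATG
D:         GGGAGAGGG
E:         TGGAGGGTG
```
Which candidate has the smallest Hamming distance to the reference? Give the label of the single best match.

Hamming distances to reference — A: 6; B: 7; C: 6; D: 1; E: 2.
Smallest is D with 1 mismatch.

D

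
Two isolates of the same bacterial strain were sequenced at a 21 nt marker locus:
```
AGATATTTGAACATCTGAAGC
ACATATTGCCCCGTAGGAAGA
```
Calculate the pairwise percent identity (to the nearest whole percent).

57%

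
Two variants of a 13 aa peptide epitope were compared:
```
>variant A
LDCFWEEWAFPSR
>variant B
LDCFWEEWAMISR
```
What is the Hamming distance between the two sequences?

Comparing position by position, 2 residues differ: 10 (F/M), 11 (P/I).

2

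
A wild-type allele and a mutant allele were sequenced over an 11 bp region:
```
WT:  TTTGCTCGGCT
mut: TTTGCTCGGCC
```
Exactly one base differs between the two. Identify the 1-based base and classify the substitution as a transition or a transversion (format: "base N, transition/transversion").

base 11, transition

Base 11 changes T→C. T is a pyrimidine and C is a pyrimidine, so this is a transition.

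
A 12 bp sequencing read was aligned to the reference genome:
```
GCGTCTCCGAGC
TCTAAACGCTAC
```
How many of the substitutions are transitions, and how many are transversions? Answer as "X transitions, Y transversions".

1 transition, 8 transversions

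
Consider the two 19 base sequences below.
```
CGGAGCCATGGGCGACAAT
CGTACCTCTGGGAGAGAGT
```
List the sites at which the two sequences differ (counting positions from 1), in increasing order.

3, 5, 7, 8, 13, 16, 18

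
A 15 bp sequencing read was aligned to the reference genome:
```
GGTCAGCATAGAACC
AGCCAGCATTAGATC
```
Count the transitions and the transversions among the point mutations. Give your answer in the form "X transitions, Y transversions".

Transitions (purine↔purine or pyrimidine↔pyrimidine): 1 G→A, 3 T→C, 11 G→A, 12 A→G, 14 C→T.
Transversions (purine↔pyrimidine): 10 A→T.

5 transitions, 1 transversion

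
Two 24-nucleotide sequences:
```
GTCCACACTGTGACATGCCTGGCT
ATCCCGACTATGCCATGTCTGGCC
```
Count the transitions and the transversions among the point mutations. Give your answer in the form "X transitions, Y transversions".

4 transitions, 3 transversions

Transitions (purine↔purine or pyrimidine↔pyrimidine): 1 G→A, 10 G→A, 18 C→T, 24 T→C.
Transversions (purine↔pyrimidine): 5 A→C, 6 C→G, 13 A→C.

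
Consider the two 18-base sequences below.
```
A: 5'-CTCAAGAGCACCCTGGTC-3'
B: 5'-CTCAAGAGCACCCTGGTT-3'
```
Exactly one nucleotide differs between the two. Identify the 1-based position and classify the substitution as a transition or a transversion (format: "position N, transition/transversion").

The sequences differ only at position 18: C→T (pyrimidine→pyrimidine), a transition.

position 18, transition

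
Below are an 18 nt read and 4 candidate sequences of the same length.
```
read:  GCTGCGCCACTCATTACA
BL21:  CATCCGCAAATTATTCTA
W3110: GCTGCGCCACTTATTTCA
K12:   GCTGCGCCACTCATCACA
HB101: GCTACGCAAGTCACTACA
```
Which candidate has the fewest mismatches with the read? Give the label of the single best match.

K12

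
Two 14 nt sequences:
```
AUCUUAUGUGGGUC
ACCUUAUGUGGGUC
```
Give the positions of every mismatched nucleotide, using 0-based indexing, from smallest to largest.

Scanning 0-based: 1: U/C.

1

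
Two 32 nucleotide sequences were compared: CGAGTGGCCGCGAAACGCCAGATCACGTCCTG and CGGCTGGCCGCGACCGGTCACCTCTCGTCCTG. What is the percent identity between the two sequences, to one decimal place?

Mismatches at positions 3, 4, 14, 15, 16, 18, 21, 22, 25 (1-based): 9 of 32.
Identical positions: 23/32 = 71.88% → 71.9%.

71.9%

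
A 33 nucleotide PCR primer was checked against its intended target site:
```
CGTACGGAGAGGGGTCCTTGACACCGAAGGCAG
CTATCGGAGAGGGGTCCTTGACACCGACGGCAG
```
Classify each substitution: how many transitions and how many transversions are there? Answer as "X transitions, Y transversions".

Transitions (purine↔purine or pyrimidine↔pyrimidine): none.
Transversions (purine↔pyrimidine): 2 G→T, 3 T→A, 4 A→T, 28 A→C.

0 transitions, 4 transversions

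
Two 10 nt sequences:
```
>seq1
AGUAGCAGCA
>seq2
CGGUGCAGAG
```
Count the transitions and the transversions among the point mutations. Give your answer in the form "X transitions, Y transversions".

1 transition, 4 transversions

Mismatches (1-based):
position 1: A→C (purine→pyrimidine, transversion)
position 3: U→G (pyrimidine→purine, transversion)
position 4: A→U (purine→pyrimidine, transversion)
position 9: C→A (pyrimidine→purine, transversion)
position 10: A→G (purine→purine, transition)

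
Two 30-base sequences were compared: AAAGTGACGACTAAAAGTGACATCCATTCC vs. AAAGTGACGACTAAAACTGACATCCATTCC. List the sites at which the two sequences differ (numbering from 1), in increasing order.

17

Scanning 1-based: 17: G/C.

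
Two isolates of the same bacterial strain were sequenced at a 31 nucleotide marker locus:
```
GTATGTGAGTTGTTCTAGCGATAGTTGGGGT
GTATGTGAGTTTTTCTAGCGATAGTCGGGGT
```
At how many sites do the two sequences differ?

2

The sequences differ at sites 12, 26 (1-based) — 2 in total.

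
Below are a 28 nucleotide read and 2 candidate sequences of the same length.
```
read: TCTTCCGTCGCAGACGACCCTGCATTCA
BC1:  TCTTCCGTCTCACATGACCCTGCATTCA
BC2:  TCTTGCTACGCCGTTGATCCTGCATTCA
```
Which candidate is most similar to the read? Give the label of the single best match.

BC1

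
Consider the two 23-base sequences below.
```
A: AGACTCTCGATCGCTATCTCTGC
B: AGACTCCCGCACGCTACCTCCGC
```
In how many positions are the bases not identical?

5

Mismatches (1-based): position 7: T→C; position 10: A→C; position 11: T→A; position 17: T→C; position 21: T→C.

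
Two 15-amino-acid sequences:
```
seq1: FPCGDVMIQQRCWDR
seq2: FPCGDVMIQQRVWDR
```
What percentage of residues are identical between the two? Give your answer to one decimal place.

Mismatch at position 12 (1-based): 1 of 15.
Identical positions: 14/15 = 93.33% → 93.3%.

93.3%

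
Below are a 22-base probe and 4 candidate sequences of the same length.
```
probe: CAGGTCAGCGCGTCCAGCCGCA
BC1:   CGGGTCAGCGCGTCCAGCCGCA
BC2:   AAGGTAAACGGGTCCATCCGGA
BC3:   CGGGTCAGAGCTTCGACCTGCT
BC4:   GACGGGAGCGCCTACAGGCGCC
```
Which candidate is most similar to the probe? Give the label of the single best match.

BC1 differs at 1 site; BC2 differs at 6 sites; BC3 differs at 7 sites; BC4 differs at 8 sites. The closest is BC1.

BC1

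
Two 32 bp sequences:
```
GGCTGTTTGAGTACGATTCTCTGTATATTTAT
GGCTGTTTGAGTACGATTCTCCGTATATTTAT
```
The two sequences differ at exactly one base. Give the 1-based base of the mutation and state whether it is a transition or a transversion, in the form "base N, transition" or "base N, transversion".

base 22, transition

Base 22 changes T→C. T is a pyrimidine and C is a pyrimidine, so this is a transition.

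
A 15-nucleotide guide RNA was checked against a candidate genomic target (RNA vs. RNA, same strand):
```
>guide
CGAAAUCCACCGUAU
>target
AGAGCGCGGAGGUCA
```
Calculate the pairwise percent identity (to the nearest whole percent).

Mismatches at positions 1, 4, 5, 6, 8, 9, 10, 11, 14, 15 (1-based): 10 of 15.
Identical positions: 5/15 = 33.33% → 33%.

33%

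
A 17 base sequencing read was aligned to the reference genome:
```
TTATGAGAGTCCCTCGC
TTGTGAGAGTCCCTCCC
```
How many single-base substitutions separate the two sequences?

Comparing position by position, 2 positions differ: 3 (A/G), 16 (G/C).

2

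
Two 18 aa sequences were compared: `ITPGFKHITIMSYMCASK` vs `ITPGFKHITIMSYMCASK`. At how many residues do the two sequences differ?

No positions differ; the sequences are identical.

0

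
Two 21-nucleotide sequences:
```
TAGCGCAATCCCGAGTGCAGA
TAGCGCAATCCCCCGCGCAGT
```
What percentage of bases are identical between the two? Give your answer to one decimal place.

4 positions differ (13, 14, 16, 21), so 17 of 21 match: 17/21 = 80.95%.

81.0%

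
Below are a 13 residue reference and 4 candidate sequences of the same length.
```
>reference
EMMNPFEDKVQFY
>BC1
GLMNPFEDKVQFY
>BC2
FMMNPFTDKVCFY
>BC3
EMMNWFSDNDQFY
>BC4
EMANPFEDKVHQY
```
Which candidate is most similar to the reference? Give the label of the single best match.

BC1

Hamming distances to reference — BC1: 2; BC2: 3; BC3: 4; BC4: 3.
Smallest is BC1 with 2 mismatches.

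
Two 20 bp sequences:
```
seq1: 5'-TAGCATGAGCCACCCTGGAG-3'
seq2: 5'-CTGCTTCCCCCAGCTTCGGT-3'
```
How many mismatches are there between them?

11

Comparing position by position, 11 bases differ: 1 (T/C), 2 (A/T), 5 (A/T), 7 (G/C), 8 (A/C), 9 (G/C), 13 (C/G), 15 (C/T), 17 (G/C), 19 (A/G), 20 (G/T).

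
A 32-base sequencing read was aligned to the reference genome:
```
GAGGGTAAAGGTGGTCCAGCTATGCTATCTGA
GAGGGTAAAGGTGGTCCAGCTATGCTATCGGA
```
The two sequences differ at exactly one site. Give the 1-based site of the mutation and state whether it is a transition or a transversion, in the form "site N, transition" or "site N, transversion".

site 30, transversion

The sequences differ only at site 30: T→G (pyrimidine→purine), a transversion.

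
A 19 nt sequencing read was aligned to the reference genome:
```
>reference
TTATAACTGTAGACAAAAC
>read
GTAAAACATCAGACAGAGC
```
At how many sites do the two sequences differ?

Comparing position by position, 7 sites differ: 1 (T/G), 4 (T/A), 8 (T/A), 9 (G/T), 10 (T/C), 16 (A/G), 18 (A/G).

7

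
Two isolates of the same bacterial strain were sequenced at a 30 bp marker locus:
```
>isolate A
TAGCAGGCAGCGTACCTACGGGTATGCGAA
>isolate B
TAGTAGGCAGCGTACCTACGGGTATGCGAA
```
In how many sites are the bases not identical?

Mismatches (1-based): site 4: C→T.

1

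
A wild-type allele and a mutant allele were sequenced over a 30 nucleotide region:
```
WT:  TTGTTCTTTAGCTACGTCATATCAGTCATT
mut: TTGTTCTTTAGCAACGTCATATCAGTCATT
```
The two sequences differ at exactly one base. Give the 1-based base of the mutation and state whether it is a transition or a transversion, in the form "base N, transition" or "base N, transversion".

base 13, transversion

Base 13 changes T→A. T is a pyrimidine and A is a purine, so this is a transversion.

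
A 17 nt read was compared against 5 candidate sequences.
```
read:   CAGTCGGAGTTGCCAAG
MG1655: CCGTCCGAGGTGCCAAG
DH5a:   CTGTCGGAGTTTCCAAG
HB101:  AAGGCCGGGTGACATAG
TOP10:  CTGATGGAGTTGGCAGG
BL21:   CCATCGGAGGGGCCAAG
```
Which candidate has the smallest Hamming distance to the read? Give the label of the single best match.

MG1655 differs at 3 positions; DH5a differs at 2 positions; HB101 differs at 8 positions; TOP10 differs at 5 positions; BL21 differs at 4 positions. The closest is DH5a.

DH5a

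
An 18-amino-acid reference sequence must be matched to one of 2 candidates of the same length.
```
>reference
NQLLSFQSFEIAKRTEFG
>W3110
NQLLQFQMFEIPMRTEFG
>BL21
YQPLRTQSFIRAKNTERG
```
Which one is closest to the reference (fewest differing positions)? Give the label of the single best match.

W3110

W3110 differs at 4 positions; BL21 differs at 8 positions. The closest is W3110.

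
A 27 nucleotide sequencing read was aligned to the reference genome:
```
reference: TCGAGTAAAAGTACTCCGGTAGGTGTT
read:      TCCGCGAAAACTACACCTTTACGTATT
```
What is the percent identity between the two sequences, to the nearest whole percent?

63%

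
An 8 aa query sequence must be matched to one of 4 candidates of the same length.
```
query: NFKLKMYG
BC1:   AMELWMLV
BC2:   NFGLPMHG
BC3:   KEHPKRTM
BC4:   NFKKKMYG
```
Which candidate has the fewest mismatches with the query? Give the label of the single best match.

BC1 differs at 6 residues; BC2 differs at 3 residues; BC3 differs at 7 residues; BC4 differs at 1 residue. The closest is BC4.

BC4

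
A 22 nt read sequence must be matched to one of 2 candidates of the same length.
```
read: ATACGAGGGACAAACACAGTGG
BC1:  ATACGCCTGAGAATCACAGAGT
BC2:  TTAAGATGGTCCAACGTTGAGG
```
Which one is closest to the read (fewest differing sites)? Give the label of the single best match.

BC1

BC1 differs at 7 sites; BC2 differs at 9 sites. The closest is BC1.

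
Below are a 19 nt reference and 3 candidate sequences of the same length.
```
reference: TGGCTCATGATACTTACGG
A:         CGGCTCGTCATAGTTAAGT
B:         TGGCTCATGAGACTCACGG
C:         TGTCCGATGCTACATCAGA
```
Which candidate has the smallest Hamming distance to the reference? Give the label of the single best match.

B

A differs at 6 sites; B differs at 2 sites; C differs at 8 sites. The closest is B.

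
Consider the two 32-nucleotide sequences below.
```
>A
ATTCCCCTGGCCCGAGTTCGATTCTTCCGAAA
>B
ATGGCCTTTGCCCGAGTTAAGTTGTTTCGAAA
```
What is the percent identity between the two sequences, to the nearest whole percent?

9 positions differ (3, 4, 7, 9, 19, 20, 21, 24, 27), so 23 of 32 match: 23/32 = 71.88%.

72%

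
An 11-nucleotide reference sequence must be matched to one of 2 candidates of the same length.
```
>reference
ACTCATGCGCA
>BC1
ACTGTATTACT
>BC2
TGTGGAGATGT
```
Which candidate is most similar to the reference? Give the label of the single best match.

Hamming distances to reference — BC1: 7; BC2: 9.
Smallest is BC1 with 7 mismatches.

BC1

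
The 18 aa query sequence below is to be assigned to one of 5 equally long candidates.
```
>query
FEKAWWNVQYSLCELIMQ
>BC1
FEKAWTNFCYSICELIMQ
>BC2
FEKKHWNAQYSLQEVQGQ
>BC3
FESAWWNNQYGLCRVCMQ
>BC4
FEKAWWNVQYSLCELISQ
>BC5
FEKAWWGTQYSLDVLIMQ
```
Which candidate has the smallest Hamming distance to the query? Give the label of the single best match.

BC4

BC1 differs at 4 positions; BC2 differs at 7 positions; BC3 differs at 6 positions; BC4 differs at 1 position; BC5 differs at 4 positions. The closest is BC4.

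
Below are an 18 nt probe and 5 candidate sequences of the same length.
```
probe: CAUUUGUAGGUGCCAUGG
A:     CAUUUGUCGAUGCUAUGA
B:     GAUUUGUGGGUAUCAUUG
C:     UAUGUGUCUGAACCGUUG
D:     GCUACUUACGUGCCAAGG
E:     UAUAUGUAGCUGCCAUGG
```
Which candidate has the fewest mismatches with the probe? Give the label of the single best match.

Hamming distances to probe — A: 4; B: 5; C: 8; D: 7; E: 3.
Smallest is E with 3 mismatches.

E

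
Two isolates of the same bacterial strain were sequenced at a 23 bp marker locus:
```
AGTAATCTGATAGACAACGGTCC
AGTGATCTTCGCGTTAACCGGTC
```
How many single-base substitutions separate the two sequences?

10

Comparing position by position, 10 bases differ: 4 (A/G), 9 (G/T), 10 (A/C), 11 (T/G), 12 (A/C), 14 (A/T), 15 (C/T), 19 (G/C), 21 (T/G), 22 (C/T).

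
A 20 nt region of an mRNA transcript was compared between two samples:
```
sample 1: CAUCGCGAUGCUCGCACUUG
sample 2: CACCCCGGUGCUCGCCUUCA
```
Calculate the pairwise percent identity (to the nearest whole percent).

7 positions differ (3, 5, 8, 16, 17, 19, 20), so 13 of 20 match: 13/20 = 65%.

65%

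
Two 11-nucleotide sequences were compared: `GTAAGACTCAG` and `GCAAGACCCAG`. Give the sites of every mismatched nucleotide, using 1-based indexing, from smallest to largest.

2, 8

Scanning 1-based: 2: T/C; 8: T/C.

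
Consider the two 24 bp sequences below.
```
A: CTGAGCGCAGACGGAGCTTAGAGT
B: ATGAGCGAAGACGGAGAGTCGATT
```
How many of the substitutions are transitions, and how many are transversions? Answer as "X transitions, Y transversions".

Transitions (purine↔purine or pyrimidine↔pyrimidine): none.
Transversions (purine↔pyrimidine): 1 C→A, 8 C→A, 17 C→A, 18 T→G, 20 A→C, 23 G→T.

0 transitions, 6 transversions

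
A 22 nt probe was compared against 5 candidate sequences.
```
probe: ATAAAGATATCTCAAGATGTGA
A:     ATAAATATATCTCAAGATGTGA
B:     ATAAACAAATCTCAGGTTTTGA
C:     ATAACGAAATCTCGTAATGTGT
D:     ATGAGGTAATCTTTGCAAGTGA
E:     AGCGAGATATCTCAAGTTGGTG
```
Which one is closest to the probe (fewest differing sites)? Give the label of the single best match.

A

A differs at 1 site; B differs at 5 sites; C differs at 6 sites; D differs at 9 sites; E differs at 7 sites. The closest is A.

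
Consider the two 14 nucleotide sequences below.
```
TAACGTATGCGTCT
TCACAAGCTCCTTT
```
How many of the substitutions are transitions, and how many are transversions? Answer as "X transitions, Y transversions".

Transitions (purine↔purine or pyrimidine↔pyrimidine): 5 G→A, 7 A→G, 8 T→C, 13 C→T.
Transversions (purine↔pyrimidine): 2 A→C, 6 T→A, 9 G→T, 11 G→C.

4 transitions, 4 transversions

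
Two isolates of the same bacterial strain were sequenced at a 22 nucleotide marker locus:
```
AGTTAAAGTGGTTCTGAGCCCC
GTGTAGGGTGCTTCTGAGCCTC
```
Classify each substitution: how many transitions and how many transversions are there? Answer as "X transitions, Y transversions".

4 transitions, 3 transversions

Transitions (purine↔purine or pyrimidine↔pyrimidine): 1 A→G, 6 A→G, 7 A→G, 21 C→T.
Transversions (purine↔pyrimidine): 2 G→T, 3 T→G, 11 G→C.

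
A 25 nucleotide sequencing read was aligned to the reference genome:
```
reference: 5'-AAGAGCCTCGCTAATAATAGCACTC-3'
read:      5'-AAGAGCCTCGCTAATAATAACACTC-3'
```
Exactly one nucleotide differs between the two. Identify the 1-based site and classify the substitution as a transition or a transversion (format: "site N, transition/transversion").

The sequences differ only at site 20: G→A (purine→purine), a transition.

site 20, transition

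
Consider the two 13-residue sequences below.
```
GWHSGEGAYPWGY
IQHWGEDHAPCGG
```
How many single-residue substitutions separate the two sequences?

Comparing position by position, 8 residues differ: 1 (G/I), 2 (W/Q), 4 (S/W), 7 (G/D), 8 (A/H), 9 (Y/A), 11 (W/C), 13 (Y/G).

8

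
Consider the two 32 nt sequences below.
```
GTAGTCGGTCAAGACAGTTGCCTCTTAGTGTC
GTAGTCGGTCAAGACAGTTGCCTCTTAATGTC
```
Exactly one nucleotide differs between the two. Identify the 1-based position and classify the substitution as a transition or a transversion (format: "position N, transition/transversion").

position 28, transition

Position 28 changes G→A. G is a purine and A is a purine, so this is a transition.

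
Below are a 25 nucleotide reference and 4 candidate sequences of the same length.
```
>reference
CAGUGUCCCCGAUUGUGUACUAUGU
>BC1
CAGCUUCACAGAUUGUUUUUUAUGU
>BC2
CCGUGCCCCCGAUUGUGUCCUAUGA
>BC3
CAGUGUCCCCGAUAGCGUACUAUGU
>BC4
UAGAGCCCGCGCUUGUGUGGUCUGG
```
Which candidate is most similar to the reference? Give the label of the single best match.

BC3

BC1 differs at 7 positions; BC2 differs at 4 positions; BC3 differs at 2 positions; BC4 differs at 9 positions. The closest is BC3.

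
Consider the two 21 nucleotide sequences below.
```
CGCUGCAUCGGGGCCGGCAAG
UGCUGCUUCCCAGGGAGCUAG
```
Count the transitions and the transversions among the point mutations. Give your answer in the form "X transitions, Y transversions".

3 transitions, 6 transversions

Mismatches (1-based):
position 1: C→U (pyrimidine→pyrimidine, transition)
position 7: A→U (purine→pyrimidine, transversion)
position 10: G→C (purine→pyrimidine, transversion)
position 11: G→C (purine→pyrimidine, transversion)
position 12: G→A (purine→purine, transition)
position 14: C→G (pyrimidine→purine, transversion)
position 15: C→G (pyrimidine→purine, transversion)
position 16: G→A (purine→purine, transition)
position 19: A→U (purine→pyrimidine, transversion)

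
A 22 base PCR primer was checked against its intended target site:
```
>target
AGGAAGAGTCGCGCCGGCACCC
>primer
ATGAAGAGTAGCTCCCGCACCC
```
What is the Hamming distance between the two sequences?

Mismatches (1-based): site 2: G→T; site 10: C→A; site 13: G→T; site 16: G→C.

4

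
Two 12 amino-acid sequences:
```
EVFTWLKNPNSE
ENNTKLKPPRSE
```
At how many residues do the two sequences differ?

5

Comparing position by position, 5 residues differ: 2 (V/N), 3 (F/N), 5 (W/K), 8 (N/P), 10 (N/R).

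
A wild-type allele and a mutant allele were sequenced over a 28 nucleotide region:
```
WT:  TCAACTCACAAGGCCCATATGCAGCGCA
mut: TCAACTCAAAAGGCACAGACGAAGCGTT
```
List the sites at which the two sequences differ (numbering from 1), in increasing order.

9, 15, 18, 20, 22, 27, 28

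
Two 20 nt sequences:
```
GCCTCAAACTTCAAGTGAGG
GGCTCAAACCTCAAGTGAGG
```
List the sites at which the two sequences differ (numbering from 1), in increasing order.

2, 10

Differences at site 2 (C→G), site 10 (T→C).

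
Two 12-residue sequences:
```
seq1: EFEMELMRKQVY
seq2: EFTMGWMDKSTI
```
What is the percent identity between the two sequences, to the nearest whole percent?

42%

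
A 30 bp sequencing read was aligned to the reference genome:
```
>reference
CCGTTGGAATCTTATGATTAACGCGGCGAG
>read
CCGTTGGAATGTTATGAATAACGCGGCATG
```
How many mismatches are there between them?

Comparing position by position, 4 bases differ: 11 (C/G), 18 (T/A), 28 (G/A), 29 (A/T).

4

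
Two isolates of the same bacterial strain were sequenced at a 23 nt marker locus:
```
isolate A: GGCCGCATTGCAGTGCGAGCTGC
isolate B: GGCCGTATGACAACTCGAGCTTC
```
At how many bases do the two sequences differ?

7

Mismatches (1-based): base 6: C→T; base 9: T→G; base 10: G→A; base 13: G→A; base 14: T→C; base 15: G→T; base 22: G→T.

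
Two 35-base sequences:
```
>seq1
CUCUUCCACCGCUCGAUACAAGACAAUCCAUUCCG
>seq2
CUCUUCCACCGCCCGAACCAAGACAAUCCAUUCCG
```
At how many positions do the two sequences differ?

3

Mismatches (1-based): position 13: U→C; position 17: U→A; position 18: A→C.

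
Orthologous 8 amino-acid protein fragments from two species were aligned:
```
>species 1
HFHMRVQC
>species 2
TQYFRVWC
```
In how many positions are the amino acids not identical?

5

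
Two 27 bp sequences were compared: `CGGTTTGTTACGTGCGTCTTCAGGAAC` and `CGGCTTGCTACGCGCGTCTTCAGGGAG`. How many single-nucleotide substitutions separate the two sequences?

5

Comparing position by position, 5 positions differ: 4 (T/C), 8 (T/C), 13 (T/C), 25 (A/G), 27 (C/G).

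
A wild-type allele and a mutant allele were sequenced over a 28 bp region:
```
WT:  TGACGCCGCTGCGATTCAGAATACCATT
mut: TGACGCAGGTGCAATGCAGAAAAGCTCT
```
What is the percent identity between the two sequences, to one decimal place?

8 positions differ (7, 9, 13, 16, 22, 24, 26, 27), so 20 of 28 match: 20/28 = 71.43%.

71.4%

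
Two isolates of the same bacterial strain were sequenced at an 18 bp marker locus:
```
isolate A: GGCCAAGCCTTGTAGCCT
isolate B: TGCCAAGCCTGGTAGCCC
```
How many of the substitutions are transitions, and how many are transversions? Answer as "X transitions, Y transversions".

1 transition, 2 transversions

Mismatches (1-based):
base 1: G→T (purine→pyrimidine, transversion)
base 11: T→G (pyrimidine→purine, transversion)
base 18: T→C (pyrimidine→pyrimidine, transition)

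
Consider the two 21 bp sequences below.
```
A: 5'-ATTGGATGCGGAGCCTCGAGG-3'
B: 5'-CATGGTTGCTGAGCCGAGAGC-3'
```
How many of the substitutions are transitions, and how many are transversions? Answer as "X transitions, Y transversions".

0 transitions, 7 transversions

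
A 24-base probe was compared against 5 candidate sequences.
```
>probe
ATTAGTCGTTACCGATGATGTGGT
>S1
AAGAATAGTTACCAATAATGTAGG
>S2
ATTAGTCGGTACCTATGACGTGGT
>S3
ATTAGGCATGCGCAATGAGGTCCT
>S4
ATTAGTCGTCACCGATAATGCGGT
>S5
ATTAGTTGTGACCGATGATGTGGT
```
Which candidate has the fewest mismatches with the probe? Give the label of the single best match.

S1 differs at 8 bases; S2 differs at 3 bases; S3 differs at 9 bases; S4 differs at 3 bases; S5 differs at 2 bases. The closest is S5.

S5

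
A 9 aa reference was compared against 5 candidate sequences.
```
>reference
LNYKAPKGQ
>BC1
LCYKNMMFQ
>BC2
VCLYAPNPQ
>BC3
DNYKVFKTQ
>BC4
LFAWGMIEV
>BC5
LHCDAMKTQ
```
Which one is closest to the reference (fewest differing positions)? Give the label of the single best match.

BC1 differs at 5 positions; BC2 differs at 6 positions; BC3 differs at 4 positions; BC4 differs at 8 positions; BC5 differs at 5 positions. The closest is BC3.

BC3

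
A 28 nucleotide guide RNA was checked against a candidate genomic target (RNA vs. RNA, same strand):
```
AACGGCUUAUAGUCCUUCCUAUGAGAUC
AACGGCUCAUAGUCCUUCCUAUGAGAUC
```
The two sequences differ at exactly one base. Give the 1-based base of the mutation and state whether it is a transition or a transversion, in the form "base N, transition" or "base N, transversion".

Base 8 changes U→C. U is a pyrimidine and C is a pyrimidine, so this is a transition.

base 8, transition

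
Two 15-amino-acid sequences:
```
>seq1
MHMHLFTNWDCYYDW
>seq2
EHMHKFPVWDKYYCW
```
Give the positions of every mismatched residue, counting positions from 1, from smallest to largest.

1, 5, 7, 8, 11, 14

Scanning 1-based: 1: M/E; 5: L/K; 7: T/P; 8: N/V; 11: C/K; 14: D/C.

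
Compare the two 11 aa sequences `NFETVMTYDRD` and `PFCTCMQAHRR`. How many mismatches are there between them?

7

The sequences differ at residues 1, 3, 5, 7, 8, 9, 11 (1-based) — 7 in total.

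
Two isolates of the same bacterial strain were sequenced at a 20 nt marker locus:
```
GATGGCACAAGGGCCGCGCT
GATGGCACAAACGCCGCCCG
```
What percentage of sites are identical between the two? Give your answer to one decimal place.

80.0%

4 positions differ (11, 12, 18, 20), so 16 of 20 match: 16/20 = 80%.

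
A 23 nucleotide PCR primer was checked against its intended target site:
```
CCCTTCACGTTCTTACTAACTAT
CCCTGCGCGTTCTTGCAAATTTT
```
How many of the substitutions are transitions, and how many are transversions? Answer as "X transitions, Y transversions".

3 transitions, 3 transversions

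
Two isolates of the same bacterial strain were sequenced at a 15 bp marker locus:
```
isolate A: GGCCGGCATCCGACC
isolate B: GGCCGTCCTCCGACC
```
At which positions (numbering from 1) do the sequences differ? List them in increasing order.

Differences at position 6 (G→T), position 8 (A→C).

6, 8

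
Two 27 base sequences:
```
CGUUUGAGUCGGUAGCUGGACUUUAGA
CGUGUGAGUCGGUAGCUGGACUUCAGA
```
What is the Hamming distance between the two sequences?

Mismatches (1-based): position 4: U→G; position 24: U→C.

2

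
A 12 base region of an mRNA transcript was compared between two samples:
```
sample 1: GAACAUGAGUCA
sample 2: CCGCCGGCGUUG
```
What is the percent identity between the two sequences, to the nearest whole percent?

Mismatches at positions 1, 2, 3, 5, 6, 8, 11, 12 (1-based): 8 of 12.
Identical positions: 4/12 = 33.33% → 33%.

33%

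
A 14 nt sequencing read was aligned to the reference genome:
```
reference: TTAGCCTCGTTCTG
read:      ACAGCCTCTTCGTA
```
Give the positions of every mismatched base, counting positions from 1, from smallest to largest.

Differences at position 1 (T→A), position 2 (T→C), position 9 (G→T), position 11 (T→C), position 12 (C→G), position 14 (G→A).

1, 2, 9, 11, 12, 14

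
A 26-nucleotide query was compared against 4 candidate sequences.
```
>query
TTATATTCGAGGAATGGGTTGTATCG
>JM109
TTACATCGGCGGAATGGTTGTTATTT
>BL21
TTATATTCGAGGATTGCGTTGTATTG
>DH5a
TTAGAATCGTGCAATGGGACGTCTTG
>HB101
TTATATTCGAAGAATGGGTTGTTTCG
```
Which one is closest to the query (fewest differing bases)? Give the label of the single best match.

HB101

Hamming distances to query — JM109: 9; BL21: 3; DH5a: 8; HB101: 2.
Smallest is HB101 with 2 mismatches.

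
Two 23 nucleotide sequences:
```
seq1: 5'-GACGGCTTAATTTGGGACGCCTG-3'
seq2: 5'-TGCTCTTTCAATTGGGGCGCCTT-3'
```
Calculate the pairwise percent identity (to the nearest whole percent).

61%

9 positions differ (1, 2, 4, 5, 6, 9, 11, 17, 23), so 14 of 23 match: 14/23 = 60.87%.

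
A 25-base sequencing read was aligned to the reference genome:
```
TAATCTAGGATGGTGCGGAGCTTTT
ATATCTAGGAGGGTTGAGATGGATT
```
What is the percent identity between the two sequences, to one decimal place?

60.0%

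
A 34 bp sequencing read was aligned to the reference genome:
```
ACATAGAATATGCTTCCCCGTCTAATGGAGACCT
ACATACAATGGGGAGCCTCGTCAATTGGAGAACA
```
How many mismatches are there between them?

Comparing position by position, 11 positions differ: 6 (G/C), 10 (A/G), 11 (T/G), 13 (C/G), 14 (T/A), 15 (T/G), 18 (C/T), 23 (T/A), 25 (A/T), 32 (C/A), 34 (T/A).

11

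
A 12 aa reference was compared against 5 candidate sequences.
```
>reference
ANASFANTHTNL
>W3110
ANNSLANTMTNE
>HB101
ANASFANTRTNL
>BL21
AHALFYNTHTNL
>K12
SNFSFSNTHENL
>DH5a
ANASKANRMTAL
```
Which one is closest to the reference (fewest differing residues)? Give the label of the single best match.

HB101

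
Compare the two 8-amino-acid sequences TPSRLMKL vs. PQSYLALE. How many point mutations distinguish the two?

6

The sequences differ at positions 1, 2, 4, 6, 7, 8 (1-based) — 6 in total.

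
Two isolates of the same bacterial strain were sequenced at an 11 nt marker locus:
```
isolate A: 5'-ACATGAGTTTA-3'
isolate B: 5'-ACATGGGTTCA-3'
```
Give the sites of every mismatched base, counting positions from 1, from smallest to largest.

Differences at site 6 (A→G), site 10 (T→C).

6, 10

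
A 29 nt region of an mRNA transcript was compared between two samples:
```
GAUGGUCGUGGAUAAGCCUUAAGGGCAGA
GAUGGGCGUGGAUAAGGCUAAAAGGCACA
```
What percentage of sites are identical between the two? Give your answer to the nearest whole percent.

Mismatches at positions 6, 17, 20, 23, 28 (1-based): 5 of 29.
Identical positions: 24/29 = 82.76% → 83%.

83%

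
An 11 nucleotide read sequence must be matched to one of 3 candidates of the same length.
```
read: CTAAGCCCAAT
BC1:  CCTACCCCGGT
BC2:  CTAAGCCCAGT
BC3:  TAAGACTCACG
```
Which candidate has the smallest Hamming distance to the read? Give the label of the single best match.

BC1 differs at 5 bases; BC2 differs at 1 base; BC3 differs at 7 bases. The closest is BC2.

BC2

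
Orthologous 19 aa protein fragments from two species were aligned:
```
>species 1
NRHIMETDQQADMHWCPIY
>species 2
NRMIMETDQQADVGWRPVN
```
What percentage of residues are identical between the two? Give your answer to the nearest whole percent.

6 positions differ (3, 13, 14, 16, 18, 19), so 13 of 19 match: 13/19 = 68.42%.

68%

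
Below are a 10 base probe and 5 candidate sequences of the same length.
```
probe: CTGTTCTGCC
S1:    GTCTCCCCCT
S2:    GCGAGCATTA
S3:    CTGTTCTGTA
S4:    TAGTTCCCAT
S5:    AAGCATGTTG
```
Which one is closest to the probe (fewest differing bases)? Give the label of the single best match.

S3

S1 differs at 6 bases; S2 differs at 8 bases; S3 differs at 2 bases; S4 differs at 6 bases; S5 differs at 9 bases. The closest is S3.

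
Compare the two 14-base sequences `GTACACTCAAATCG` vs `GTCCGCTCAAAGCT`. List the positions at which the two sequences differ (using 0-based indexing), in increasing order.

Differences at position 2 (A→C), position 4 (A→G), position 11 (T→G), position 13 (G→T).

2, 4, 11, 13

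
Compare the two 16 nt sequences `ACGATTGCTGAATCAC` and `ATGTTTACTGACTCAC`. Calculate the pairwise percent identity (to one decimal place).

75.0%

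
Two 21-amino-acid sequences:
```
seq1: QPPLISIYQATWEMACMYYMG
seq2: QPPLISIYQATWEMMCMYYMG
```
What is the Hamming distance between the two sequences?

Mismatches (1-based): residue 15: A→M.

1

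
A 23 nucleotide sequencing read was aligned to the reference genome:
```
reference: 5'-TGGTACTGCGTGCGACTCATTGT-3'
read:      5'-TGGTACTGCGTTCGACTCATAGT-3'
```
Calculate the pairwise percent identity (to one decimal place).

91.3%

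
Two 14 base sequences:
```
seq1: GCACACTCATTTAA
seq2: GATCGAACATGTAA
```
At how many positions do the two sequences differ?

6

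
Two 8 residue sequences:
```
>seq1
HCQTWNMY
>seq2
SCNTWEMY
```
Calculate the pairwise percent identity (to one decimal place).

3 positions differ (1, 3, 6), so 5 of 8 match: 5/8 = 62.5%.

62.5%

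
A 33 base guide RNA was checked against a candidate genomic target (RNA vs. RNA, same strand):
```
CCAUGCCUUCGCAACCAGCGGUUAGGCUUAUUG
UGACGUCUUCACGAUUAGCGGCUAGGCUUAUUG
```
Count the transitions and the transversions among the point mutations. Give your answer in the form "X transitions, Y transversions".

8 transitions, 1 transversion

Transitions (purine↔purine or pyrimidine↔pyrimidine): 1 C→U, 4 U→C, 6 C→U, 11 G→A, 13 A→G, 15 C→U, 16 C→U, 22 U→C.
Transversions (purine↔pyrimidine): 2 C→G.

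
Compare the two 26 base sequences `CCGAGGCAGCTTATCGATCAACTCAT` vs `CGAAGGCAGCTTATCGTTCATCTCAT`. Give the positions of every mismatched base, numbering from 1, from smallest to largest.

2, 3, 17, 21

Scanning 1-based: 2: C/G; 3: G/A; 17: A/T; 21: A/T.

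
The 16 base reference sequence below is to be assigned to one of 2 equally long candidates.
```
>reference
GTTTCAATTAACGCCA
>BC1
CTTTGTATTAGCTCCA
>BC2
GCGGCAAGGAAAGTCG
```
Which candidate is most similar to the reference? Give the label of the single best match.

BC1 differs at 5 sites; BC2 differs at 8 sites. The closest is BC1.

BC1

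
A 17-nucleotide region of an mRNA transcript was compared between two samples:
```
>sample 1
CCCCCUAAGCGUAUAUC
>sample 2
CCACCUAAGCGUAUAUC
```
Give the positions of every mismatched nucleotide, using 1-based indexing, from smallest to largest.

Differences at position 3 (C→A).

3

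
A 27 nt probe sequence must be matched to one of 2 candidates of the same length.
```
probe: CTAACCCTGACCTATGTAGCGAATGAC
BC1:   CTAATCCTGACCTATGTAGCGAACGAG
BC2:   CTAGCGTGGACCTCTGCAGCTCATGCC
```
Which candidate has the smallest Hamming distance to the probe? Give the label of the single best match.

BC1

Hamming distances to probe — BC1: 3; BC2: 9.
Smallest is BC1 with 3 mismatches.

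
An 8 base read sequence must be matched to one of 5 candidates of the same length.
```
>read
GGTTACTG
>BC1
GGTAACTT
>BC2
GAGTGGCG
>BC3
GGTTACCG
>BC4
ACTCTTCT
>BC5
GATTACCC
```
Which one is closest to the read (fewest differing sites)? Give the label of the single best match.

Hamming distances to read — BC1: 2; BC2: 5; BC3: 1; BC4: 7; BC5: 3.
Smallest is BC3 with 1 mismatch.

BC3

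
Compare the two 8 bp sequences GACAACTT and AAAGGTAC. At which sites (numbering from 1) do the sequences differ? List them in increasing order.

1, 3, 4, 5, 6, 7, 8

Scanning 1-based: 1: G/A; 3: C/A; 4: A/G; 5: A/G; 6: C/T; 7: T/A; 8: T/C.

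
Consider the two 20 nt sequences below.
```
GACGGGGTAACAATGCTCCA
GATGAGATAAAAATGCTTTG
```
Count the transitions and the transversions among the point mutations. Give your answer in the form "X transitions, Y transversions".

6 transitions, 1 transversion

Mismatches (1-based):
base 3: C→T (pyrimidine→pyrimidine, transition)
base 5: G→A (purine→purine, transition)
base 7: G→A (purine→purine, transition)
base 11: C→A (pyrimidine→purine, transversion)
base 18: C→T (pyrimidine→pyrimidine, transition)
base 19: C→T (pyrimidine→pyrimidine, transition)
base 20: A→G (purine→purine, transition)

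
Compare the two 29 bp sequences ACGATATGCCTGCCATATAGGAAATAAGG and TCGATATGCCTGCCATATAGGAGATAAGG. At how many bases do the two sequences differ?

The sequences differ at bases 1, 23 (1-based) — 2 in total.

2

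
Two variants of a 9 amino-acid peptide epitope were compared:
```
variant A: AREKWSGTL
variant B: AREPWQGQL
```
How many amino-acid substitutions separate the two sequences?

3

The sequences differ at residues 4, 6, 8 (1-based) — 3 in total.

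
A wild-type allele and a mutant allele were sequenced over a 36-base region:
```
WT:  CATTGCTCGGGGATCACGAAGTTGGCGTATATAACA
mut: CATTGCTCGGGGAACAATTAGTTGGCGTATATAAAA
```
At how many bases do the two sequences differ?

5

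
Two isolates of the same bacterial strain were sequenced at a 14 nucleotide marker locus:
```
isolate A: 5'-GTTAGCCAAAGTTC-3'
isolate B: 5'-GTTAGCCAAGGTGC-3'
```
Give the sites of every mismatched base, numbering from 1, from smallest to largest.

10, 13

Scanning 1-based: 10: A/G; 13: T/G.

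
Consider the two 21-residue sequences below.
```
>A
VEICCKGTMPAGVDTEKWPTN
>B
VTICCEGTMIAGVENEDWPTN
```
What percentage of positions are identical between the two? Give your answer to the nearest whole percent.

Mismatches at positions 2, 6, 10, 14, 15, 17 (1-based): 6 of 21.
Identical positions: 15/21 = 71.43% → 71%.

71%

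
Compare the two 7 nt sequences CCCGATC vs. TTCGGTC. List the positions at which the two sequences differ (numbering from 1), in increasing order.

Differences at position 1 (C→T), position 2 (C→T), position 5 (A→G).

1, 2, 5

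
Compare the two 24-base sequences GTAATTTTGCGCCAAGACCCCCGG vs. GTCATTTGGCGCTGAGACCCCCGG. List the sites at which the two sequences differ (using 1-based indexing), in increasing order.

Differences at site 3 (A→C), site 8 (T→G), site 13 (C→T), site 14 (A→G).

3, 8, 13, 14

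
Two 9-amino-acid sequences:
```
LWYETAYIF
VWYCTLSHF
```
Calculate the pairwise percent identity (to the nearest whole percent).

Mismatches at positions 1, 4, 6, 7, 8 (1-based): 5 of 9.
Identical positions: 4/9 = 44.44% → 44%.

44%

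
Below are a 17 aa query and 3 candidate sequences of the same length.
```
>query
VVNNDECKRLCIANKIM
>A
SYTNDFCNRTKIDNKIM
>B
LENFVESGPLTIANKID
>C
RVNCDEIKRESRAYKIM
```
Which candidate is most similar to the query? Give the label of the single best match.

Hamming distances to query — A: 8; B: 9; C: 7.
Smallest is C with 7 mismatches.

C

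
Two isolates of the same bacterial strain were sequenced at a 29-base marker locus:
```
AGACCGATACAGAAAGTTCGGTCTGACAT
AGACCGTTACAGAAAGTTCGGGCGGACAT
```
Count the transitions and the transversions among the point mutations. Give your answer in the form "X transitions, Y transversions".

Mismatches (1-based):
base 7: A→T (purine→pyrimidine, transversion)
base 22: T→G (pyrimidine→purine, transversion)
base 24: T→G (pyrimidine→purine, transversion)

0 transitions, 3 transversions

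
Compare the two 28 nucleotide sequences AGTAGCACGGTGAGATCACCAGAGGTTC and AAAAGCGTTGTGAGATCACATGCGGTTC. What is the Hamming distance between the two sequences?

The sequences differ at bases 2, 3, 7, 8, 9, 20, 21, 23 (1-based) — 8 in total.

8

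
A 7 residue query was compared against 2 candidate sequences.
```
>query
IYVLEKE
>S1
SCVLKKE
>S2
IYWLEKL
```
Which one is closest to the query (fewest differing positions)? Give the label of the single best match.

S1 differs at 3 positions; S2 differs at 2 positions. The closest is S2.

S2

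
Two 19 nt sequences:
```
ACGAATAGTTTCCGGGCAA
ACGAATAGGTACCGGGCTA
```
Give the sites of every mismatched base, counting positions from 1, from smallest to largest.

Differences at site 9 (T→G), site 11 (T→A), site 18 (A→T).

9, 11, 18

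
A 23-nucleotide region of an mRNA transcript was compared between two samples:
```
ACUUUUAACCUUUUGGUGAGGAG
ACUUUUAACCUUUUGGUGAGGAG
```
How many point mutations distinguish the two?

0

No positions differ; the sequences are identical.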